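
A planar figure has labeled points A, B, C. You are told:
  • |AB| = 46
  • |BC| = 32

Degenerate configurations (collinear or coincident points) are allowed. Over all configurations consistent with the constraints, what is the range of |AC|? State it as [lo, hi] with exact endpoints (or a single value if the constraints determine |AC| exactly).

|AC| ∈ [14, 78]  (≈ [14.0000, 78.0000])

|AB| ∈ {46}
|BC| ∈ {32}
|AC| ∈ [14, 78]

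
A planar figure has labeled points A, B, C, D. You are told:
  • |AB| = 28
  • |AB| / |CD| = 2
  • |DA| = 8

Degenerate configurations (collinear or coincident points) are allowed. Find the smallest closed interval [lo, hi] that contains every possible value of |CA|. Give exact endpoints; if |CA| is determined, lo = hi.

|CA| ∈ [6, 22]  (≈ [6.0000, 22.0000])

|AB| ∈ {28}
|AD| ∈ {8}
|CD| ∈ {14}
|BD| ∈ [20, 36]
|AC| ∈ [6, 22]
|BC| ∈ [6, 50]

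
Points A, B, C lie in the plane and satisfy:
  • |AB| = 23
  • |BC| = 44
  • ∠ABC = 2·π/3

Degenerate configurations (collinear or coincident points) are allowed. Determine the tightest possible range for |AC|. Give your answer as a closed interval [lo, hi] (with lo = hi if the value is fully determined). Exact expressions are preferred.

|AB| ∈ {23}
|BC| ∈ {44}
|AC| ∈ {√(3477)}

|AC| = √(3477)  (≈ 58.9661)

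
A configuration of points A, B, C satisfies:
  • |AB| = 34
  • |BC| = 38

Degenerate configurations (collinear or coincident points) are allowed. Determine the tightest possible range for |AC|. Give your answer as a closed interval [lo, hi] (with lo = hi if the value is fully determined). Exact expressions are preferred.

|AC| ∈ [4, 72]  (≈ [4.0000, 72.0000])

|AB| ∈ {34}
|BC| ∈ {38}
|AC| ∈ [4, 72]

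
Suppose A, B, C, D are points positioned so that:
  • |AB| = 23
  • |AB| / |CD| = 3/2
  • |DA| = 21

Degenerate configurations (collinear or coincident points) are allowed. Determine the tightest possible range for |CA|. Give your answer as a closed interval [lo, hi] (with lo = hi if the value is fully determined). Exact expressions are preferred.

|AB| ∈ {23}
|AD| ∈ {21}
|CD| ∈ {46/3}
|BD| ∈ [2, 44]
|AC| ∈ [17/3, 109/3]
|BC| ∈ [0, 178/3]

|CA| ∈ [17/3, 109/3]  (≈ [5.6667, 36.3333])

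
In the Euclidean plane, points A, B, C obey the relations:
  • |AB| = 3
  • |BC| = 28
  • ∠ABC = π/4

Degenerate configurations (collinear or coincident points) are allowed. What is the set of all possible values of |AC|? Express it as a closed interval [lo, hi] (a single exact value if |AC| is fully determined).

|AB| ∈ {3}
|BC| ∈ {28}
|AC| ∈ {√(793 - 84·√(2))}

|AC| = √(793 - 84·√(2))  (≈ 25.9655)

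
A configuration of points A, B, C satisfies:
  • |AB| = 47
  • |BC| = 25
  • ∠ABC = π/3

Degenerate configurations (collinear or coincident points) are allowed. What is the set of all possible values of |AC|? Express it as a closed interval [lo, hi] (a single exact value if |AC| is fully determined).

|AB| ∈ {47}
|BC| ∈ {25}
|AC| ∈ {√(1659)}

|AC| = √(1659)  (≈ 40.7308)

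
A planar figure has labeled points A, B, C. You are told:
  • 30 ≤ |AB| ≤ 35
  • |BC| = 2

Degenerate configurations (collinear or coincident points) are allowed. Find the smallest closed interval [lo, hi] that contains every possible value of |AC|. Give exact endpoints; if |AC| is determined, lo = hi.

|AC| ∈ [28, 37]  (≈ [28.0000, 37.0000])

|AB| ∈ [30, 35]
|BC| ∈ {2}
|AC| ∈ [28, 37]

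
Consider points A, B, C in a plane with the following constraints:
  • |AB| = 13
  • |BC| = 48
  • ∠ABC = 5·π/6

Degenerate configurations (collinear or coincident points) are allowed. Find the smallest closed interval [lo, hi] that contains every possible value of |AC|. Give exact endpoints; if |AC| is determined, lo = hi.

|AC| = √(624·√(3) + 2473)  (≈ 59.6138)

|AB| ∈ {13}
|BC| ∈ {48}
|AC| ∈ {√(624·√(3) + 2473)}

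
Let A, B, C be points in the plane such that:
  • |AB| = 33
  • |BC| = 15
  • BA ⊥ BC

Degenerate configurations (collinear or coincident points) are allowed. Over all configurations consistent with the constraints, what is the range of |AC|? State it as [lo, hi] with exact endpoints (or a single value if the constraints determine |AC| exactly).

|AC| = 3·√(146)  (≈ 36.2491)

|AB| ∈ {33}
|BC| ∈ {15}
|AC| ∈ {3·√(146)}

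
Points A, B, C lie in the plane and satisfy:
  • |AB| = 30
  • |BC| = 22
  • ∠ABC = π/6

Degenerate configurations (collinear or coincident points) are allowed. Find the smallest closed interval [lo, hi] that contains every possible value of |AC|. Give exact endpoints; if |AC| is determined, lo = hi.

|AC| = 2·√(346 - 165·√(3))  (≈ 15.5192)

|AB| ∈ {30}
|BC| ∈ {22}
|AC| ∈ {2·√(346 - 165·√(3))}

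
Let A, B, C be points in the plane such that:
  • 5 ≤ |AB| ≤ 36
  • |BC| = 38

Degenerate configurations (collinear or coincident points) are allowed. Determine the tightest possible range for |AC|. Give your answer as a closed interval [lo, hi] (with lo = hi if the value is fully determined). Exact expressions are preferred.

|AC| ∈ [2, 74]  (≈ [2.0000, 74.0000])

|AB| ∈ [5, 36]
|BC| ∈ {38}
|AC| ∈ [2, 74]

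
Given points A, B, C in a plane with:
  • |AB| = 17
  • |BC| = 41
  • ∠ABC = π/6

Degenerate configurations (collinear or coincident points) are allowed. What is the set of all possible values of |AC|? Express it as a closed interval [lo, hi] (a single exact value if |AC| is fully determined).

|AB| ∈ {17}
|BC| ∈ {41}
|AC| ∈ {√(1970 - 697·√(3))}

|AC| = √(1970 - 697·√(3))  (≈ 27.6181)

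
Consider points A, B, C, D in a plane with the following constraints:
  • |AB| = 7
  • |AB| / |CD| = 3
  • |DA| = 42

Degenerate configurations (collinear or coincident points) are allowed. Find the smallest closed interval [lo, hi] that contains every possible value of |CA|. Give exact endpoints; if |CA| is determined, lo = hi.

|AB| ∈ {7}
|AD| ∈ {42}
|CD| ∈ {7/3}
|BD| ∈ [35, 49]
|AC| ∈ [119/3, 133/3]
|BC| ∈ [98/3, 154/3]

|CA| ∈ [119/3, 133/3]  (≈ [39.6667, 44.3333])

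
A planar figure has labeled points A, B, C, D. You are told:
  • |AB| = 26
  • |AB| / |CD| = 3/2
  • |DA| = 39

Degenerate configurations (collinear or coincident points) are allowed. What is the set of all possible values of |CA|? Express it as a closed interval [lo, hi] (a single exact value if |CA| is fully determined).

|AB| ∈ {26}
|AD| ∈ {39}
|CD| ∈ {52/3}
|BD| ∈ [13, 65]
|AC| ∈ [65/3, 169/3]
|BC| ∈ [0, 247/3]

|CA| ∈ [65/3, 169/3]  (≈ [21.6667, 56.3333])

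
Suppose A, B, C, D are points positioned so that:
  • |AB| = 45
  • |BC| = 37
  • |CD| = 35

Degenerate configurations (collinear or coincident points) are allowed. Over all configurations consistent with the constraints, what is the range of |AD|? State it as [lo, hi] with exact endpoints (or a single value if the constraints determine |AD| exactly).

|AD| ∈ [0, 117]  (≈ [0.0000, 117.0000])

|AB| ∈ {45}
|BC| ∈ {37}
|CD| ∈ {35}
|AC| ∈ [8, 82]
|BD| ∈ [2, 72]
|AD| ∈ [0, 117]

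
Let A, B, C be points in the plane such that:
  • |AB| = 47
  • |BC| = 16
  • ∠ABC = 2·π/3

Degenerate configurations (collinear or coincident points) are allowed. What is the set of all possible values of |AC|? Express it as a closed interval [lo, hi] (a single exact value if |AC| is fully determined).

|AB| ∈ {47}
|BC| ∈ {16}
|AC| ∈ {√(3217)}

|AC| = √(3217)  (≈ 56.7186)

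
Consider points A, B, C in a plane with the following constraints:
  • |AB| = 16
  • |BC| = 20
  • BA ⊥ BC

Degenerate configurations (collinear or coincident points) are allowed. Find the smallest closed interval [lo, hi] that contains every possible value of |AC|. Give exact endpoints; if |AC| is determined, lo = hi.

|AB| ∈ {16}
|BC| ∈ {20}
|AC| ∈ {4·√(41)}

|AC| = 4·√(41)  (≈ 25.6125)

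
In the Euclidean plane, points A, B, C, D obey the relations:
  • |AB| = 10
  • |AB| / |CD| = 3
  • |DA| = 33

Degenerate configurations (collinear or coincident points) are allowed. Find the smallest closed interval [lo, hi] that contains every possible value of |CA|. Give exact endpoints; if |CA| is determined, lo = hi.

|AB| ∈ {10}
|AD| ∈ {33}
|CD| ∈ {10/3}
|BD| ∈ [23, 43]
|AC| ∈ [89/3, 109/3]
|BC| ∈ [59/3, 139/3]

|CA| ∈ [89/3, 109/3]  (≈ [29.6667, 36.3333])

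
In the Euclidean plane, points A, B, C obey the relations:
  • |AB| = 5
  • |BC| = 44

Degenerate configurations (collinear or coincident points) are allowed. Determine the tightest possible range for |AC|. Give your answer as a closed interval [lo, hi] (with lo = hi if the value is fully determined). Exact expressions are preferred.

|AC| ∈ [39, 49]  (≈ [39.0000, 49.0000])

|AB| ∈ {5}
|BC| ∈ {44}
|AC| ∈ [39, 49]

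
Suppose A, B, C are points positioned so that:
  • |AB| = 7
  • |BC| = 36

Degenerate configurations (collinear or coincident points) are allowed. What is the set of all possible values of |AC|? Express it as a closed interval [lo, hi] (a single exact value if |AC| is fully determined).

|AB| ∈ {7}
|BC| ∈ {36}
|AC| ∈ [29, 43]

|AC| ∈ [29, 43]  (≈ [29.0000, 43.0000])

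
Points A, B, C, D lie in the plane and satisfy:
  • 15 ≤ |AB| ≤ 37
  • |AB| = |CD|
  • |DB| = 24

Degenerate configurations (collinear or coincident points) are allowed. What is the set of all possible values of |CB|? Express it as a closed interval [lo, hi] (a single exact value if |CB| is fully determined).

|AB| ∈ [15, 37]
|BD| ∈ {24}
|CD| ∈ [15, 37]
|AD| ∈ [0, 61]
|BC| ∈ [0, 61]
|AC| ∈ [0, 98]

|CB| ∈ [0, 61]  (≈ [0.0000, 61.0000])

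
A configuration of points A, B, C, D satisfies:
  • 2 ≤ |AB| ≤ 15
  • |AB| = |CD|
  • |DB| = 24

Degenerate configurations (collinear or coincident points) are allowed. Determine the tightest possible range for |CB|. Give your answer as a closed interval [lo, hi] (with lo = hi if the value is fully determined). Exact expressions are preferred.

|AB| ∈ [2, 15]
|BD| ∈ {24}
|CD| ∈ [2, 15]
|AD| ∈ [9, 39]
|BC| ∈ [9, 39]
|AC| ∈ [0, 54]

|CB| ∈ [9, 39]  (≈ [9.0000, 39.0000])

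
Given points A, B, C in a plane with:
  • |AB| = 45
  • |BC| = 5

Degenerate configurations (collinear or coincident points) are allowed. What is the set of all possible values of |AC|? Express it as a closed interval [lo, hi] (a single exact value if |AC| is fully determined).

|AB| ∈ {45}
|BC| ∈ {5}
|AC| ∈ [40, 50]

|AC| ∈ [40, 50]  (≈ [40.0000, 50.0000])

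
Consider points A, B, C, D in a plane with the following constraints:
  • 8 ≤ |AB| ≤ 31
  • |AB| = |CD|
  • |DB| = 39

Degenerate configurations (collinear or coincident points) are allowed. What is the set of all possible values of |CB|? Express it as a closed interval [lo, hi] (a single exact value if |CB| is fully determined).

|AB| ∈ [8, 31]
|BD| ∈ {39}
|CD| ∈ [8, 31]
|AD| ∈ [8, 70]
|BC| ∈ [8, 70]
|AC| ∈ [0, 101]

|CB| ∈ [8, 70]  (≈ [8.0000, 70.0000])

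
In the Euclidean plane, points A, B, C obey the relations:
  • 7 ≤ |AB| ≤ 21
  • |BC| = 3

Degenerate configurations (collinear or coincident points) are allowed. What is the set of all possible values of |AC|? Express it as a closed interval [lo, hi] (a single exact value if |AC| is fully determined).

|AC| ∈ [4, 24]  (≈ [4.0000, 24.0000])

|AB| ∈ [7, 21]
|BC| ∈ {3}
|AC| ∈ [4, 24]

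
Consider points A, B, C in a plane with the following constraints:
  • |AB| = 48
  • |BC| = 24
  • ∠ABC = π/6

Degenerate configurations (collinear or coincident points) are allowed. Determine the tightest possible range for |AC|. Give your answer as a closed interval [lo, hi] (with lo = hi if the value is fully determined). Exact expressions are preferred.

|AB| ∈ {48}
|BC| ∈ {24}
|AC| ∈ {24·√(5 - 2·√(3))}

|AC| = 24·√(5 - 2·√(3))  (≈ 29.7435)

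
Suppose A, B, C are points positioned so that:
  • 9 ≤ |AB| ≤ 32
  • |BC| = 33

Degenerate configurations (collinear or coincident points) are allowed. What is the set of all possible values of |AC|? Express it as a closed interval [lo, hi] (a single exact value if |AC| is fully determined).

|AC| ∈ [1, 65]  (≈ [1.0000, 65.0000])

|AB| ∈ [9, 32]
|BC| ∈ {33}
|AC| ∈ [1, 65]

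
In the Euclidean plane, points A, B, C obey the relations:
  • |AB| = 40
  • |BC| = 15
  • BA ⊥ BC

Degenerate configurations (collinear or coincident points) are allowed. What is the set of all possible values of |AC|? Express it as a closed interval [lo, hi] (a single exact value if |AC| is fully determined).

|AB| ∈ {40}
|BC| ∈ {15}
|AC| ∈ {5·√(73)}

|AC| = 5·√(73)  (≈ 42.7200)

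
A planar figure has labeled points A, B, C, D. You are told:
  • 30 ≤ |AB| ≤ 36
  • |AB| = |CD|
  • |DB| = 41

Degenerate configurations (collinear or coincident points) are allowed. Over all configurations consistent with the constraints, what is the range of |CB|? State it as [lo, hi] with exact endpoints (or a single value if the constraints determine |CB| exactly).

|AB| ∈ [30, 36]
|BD| ∈ {41}
|CD| ∈ [30, 36]
|AD| ∈ [5, 77]
|BC| ∈ [5, 77]
|AC| ∈ [0, 113]

|CB| ∈ [5, 77]  (≈ [5.0000, 77.0000])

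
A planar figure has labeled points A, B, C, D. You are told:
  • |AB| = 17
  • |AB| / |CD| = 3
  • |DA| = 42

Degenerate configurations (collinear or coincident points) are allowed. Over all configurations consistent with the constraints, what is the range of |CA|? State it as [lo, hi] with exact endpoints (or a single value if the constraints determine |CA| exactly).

|AB| ∈ {17}
|AD| ∈ {42}
|CD| ∈ {17/3}
|BD| ∈ [25, 59]
|AC| ∈ [109/3, 143/3]
|BC| ∈ [58/3, 194/3]

|CA| ∈ [109/3, 143/3]  (≈ [36.3333, 47.6667])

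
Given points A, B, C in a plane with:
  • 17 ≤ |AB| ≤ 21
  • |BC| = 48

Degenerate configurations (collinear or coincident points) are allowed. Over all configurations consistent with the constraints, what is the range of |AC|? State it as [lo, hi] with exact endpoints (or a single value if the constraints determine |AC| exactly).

|AC| ∈ [27, 69]  (≈ [27.0000, 69.0000])

|AB| ∈ [17, 21]
|BC| ∈ {48}
|AC| ∈ [27, 69]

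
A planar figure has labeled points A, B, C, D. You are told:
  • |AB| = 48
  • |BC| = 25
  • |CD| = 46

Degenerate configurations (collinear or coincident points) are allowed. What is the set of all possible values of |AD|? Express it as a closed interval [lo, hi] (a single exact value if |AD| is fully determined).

|AB| ∈ {48}
|BC| ∈ {25}
|CD| ∈ {46}
|AC| ∈ [23, 73]
|BD| ∈ [21, 71]
|AD| ∈ [0, 119]

|AD| ∈ [0, 119]  (≈ [0.0000, 119.0000])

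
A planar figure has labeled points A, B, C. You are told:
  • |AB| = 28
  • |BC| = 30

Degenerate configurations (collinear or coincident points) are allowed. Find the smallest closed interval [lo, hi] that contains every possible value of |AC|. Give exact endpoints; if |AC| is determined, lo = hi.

|AC| ∈ [2, 58]  (≈ [2.0000, 58.0000])

|AB| ∈ {28}
|BC| ∈ {30}
|AC| ∈ [2, 58]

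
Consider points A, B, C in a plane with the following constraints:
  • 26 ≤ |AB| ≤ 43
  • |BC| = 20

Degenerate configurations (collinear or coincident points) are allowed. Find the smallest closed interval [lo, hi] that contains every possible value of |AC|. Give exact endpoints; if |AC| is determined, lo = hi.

|AC| ∈ [6, 63]  (≈ [6.0000, 63.0000])

|AB| ∈ [26, 43]
|BC| ∈ {20}
|AC| ∈ [6, 63]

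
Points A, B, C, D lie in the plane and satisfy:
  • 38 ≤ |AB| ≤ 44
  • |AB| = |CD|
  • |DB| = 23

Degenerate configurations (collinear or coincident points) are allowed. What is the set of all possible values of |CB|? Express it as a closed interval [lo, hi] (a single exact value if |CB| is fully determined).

|CB| ∈ [15, 67]  (≈ [15.0000, 67.0000])

|AB| ∈ [38, 44]
|BD| ∈ {23}
|CD| ∈ [38, 44]
|AD| ∈ [15, 67]
|BC| ∈ [15, 67]
|AC| ∈ [0, 111]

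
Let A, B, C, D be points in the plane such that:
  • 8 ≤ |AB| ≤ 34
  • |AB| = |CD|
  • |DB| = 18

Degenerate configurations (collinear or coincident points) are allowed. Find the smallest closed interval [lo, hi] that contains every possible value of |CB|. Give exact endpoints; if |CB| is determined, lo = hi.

|AB| ∈ [8, 34]
|BD| ∈ {18}
|CD| ∈ [8, 34]
|AD| ∈ [0, 52]
|BC| ∈ [0, 52]
|AC| ∈ [0, 86]

|CB| ∈ [0, 52]  (≈ [0.0000, 52.0000])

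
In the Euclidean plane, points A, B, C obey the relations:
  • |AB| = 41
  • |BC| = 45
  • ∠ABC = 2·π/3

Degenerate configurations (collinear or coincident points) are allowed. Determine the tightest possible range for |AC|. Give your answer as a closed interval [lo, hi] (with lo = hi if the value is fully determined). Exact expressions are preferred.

|AC| = √(5551)  (≈ 74.5050)

|AB| ∈ {41}
|BC| ∈ {45}
|AC| ∈ {√(5551)}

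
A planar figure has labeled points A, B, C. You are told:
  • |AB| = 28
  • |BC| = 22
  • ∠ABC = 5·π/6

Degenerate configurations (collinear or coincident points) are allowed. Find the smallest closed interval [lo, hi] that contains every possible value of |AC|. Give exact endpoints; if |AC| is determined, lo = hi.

|AC| = 2·√(154·√(3) + 317)  (≈ 48.3213)

|AB| ∈ {28}
|BC| ∈ {22}
|AC| ∈ {2·√(154·√(3) + 317)}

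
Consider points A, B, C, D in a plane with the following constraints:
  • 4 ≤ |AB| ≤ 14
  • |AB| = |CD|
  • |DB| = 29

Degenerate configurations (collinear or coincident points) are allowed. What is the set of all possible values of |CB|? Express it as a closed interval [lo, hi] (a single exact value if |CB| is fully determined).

|CB| ∈ [15, 43]  (≈ [15.0000, 43.0000])

|AB| ∈ [4, 14]
|BD| ∈ {29}
|CD| ∈ [4, 14]
|AD| ∈ [15, 43]
|BC| ∈ [15, 43]
|AC| ∈ [1, 57]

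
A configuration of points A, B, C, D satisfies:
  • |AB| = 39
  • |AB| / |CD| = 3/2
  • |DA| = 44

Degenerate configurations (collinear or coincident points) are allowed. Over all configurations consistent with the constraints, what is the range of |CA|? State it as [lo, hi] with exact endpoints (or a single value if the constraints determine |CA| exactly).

|CA| ∈ [18, 70]  (≈ [18.0000, 70.0000])

|AB| ∈ {39}
|AD| ∈ {44}
|CD| ∈ {26}
|BD| ∈ [5, 83]
|AC| ∈ [18, 70]
|BC| ∈ [0, 109]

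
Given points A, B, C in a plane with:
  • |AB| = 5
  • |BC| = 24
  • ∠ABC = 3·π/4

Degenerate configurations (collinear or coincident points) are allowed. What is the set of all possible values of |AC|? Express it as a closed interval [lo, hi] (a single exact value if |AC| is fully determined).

|AB| ∈ {5}
|BC| ∈ {24}
|AC| ∈ {√(120·√(2) + 601)}

|AC| = √(120·√(2) + 601)  (≈ 27.7616)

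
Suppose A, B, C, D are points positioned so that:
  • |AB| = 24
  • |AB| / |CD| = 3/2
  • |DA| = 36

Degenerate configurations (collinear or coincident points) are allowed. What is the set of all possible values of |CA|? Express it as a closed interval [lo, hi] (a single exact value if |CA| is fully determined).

|AB| ∈ {24}
|AD| ∈ {36}
|CD| ∈ {16}
|BD| ∈ [12, 60]
|AC| ∈ [20, 52]
|BC| ∈ [0, 76]

|CA| ∈ [20, 52]  (≈ [20.0000, 52.0000])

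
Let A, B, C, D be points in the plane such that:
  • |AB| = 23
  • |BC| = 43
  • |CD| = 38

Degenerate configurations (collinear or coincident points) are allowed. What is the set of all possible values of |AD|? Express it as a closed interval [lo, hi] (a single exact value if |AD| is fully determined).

|AD| ∈ [0, 104]  (≈ [0.0000, 104.0000])

|AB| ∈ {23}
|BC| ∈ {43}
|CD| ∈ {38}
|AC| ∈ [20, 66]
|BD| ∈ [5, 81]
|AD| ∈ [0, 104]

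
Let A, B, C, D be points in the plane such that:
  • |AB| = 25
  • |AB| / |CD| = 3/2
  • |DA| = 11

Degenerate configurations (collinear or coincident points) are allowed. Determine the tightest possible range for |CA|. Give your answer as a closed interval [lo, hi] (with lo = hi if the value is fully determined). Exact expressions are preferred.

|CA| ∈ [17/3, 83/3]  (≈ [5.6667, 27.6667])

|AB| ∈ {25}
|AD| ∈ {11}
|CD| ∈ {50/3}
|BD| ∈ [14, 36]
|AC| ∈ [17/3, 83/3]
|BC| ∈ [0, 158/3]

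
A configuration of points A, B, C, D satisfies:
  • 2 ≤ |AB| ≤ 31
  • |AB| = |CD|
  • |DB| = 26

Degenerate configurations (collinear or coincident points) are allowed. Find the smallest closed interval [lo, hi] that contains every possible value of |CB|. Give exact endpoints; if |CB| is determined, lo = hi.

|CB| ∈ [0, 57]  (≈ [0.0000, 57.0000])

|AB| ∈ [2, 31]
|BD| ∈ {26}
|CD| ∈ [2, 31]
|AD| ∈ [0, 57]
|BC| ∈ [0, 57]
|AC| ∈ [0, 88]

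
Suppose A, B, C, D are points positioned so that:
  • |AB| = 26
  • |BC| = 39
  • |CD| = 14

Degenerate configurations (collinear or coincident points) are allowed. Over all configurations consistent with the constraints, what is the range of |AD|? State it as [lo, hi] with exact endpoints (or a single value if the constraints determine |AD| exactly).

|AB| ∈ {26}
|BC| ∈ {39}
|CD| ∈ {14}
|AC| ∈ [13, 65]
|BD| ∈ [25, 53]
|AD| ∈ [0, 79]

|AD| ∈ [0, 79]  (≈ [0.0000, 79.0000])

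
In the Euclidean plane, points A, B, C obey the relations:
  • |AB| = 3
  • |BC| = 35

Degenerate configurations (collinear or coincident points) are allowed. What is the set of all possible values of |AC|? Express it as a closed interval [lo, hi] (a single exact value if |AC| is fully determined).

|AB| ∈ {3}
|BC| ∈ {35}
|AC| ∈ [32, 38]

|AC| ∈ [32, 38]  (≈ [32.0000, 38.0000])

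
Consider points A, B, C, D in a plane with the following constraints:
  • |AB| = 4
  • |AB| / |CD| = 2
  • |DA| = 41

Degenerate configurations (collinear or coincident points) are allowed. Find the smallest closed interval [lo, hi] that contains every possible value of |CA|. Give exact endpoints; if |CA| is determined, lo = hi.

|CA| ∈ [39, 43]  (≈ [39.0000, 43.0000])

|AB| ∈ {4}
|AD| ∈ {41}
|CD| ∈ {2}
|BD| ∈ [37, 45]
|AC| ∈ [39, 43]
|BC| ∈ [35, 47]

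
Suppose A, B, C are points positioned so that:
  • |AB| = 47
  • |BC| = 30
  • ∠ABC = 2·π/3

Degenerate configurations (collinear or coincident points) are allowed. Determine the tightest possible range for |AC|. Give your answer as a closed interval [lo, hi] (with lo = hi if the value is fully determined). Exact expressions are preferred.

|AB| ∈ {47}
|BC| ∈ {30}
|AC| ∈ {√(4519)}

|AC| = √(4519)  (≈ 67.2235)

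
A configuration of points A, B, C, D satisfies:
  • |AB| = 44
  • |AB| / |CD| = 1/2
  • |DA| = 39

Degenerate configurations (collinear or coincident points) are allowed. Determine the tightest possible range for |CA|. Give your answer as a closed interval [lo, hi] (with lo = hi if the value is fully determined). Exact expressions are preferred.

|CA| ∈ [49, 127]  (≈ [49.0000, 127.0000])

|AB| ∈ {44}
|AD| ∈ {39}
|CD| ∈ {88}
|BD| ∈ [5, 83]
|AC| ∈ [49, 127]
|BC| ∈ [5, 171]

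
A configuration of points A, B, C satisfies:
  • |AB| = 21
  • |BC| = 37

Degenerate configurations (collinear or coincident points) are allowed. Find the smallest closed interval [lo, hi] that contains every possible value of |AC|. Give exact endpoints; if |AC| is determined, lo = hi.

|AB| ∈ {21}
|BC| ∈ {37}
|AC| ∈ [16, 58]

|AC| ∈ [16, 58]  (≈ [16.0000, 58.0000])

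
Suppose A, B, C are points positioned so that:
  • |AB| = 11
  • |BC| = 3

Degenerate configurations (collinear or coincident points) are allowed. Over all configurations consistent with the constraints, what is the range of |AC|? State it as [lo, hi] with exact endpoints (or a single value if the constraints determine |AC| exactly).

|AC| ∈ [8, 14]  (≈ [8.0000, 14.0000])

|AB| ∈ {11}
|BC| ∈ {3}
|AC| ∈ [8, 14]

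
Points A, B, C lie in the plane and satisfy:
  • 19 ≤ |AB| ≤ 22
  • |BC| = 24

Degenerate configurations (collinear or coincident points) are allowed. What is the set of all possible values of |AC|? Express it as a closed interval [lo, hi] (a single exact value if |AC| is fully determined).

|AC| ∈ [2, 46]  (≈ [2.0000, 46.0000])

|AB| ∈ [19, 22]
|BC| ∈ {24}
|AC| ∈ [2, 46]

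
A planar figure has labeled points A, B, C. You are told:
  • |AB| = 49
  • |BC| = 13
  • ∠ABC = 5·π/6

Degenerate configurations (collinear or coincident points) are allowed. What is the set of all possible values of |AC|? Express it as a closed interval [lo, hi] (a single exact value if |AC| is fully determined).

|AC| = √(637·√(3) + 2570)  (≈ 60.6079)

|AB| ∈ {49}
|BC| ∈ {13}
|AC| ∈ {√(637·√(3) + 2570)}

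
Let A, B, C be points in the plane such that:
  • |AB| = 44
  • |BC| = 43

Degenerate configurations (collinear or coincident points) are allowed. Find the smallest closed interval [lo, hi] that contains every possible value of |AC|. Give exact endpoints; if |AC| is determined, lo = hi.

|AB| ∈ {44}
|BC| ∈ {43}
|AC| ∈ [1, 87]

|AC| ∈ [1, 87]  (≈ [1.0000, 87.0000])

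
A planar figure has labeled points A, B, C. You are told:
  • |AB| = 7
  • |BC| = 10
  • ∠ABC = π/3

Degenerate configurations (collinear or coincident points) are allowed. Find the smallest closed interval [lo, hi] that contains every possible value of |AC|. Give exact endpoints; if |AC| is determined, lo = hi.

|AC| = √(79)  (≈ 8.8882)

|AB| ∈ {7}
|BC| ∈ {10}
|AC| ∈ {√(79)}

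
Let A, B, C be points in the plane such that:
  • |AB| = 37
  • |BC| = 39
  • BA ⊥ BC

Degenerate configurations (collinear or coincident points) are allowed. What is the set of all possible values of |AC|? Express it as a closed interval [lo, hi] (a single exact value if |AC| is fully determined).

|AB| ∈ {37}
|BC| ∈ {39}
|AC| ∈ {17·√(10)}

|AC| = 17·√(10)  (≈ 53.7587)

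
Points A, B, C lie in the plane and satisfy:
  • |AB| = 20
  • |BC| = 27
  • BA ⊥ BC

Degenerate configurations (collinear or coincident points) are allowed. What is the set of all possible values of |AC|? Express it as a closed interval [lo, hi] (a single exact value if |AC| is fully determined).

|AB| ∈ {20}
|BC| ∈ {27}
|AC| ∈ {√(1129)}

|AC| = √(1129)  (≈ 33.6006)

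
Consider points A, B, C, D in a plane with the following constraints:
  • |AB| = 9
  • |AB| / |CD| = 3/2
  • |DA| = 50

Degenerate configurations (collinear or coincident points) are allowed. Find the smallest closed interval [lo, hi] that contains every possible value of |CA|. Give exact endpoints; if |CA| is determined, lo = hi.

|AB| ∈ {9}
|AD| ∈ {50}
|CD| ∈ {6}
|BD| ∈ [41, 59]
|AC| ∈ [44, 56]
|BC| ∈ [35, 65]

|CA| ∈ [44, 56]  (≈ [44.0000, 56.0000])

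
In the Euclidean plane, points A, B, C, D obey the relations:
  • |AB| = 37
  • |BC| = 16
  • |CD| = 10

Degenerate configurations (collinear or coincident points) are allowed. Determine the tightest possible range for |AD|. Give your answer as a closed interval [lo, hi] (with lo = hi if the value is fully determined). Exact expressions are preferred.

|AB| ∈ {37}
|BC| ∈ {16}
|CD| ∈ {10}
|AC| ∈ [21, 53]
|BD| ∈ [6, 26]
|AD| ∈ [11, 63]

|AD| ∈ [11, 63]  (≈ [11.0000, 63.0000])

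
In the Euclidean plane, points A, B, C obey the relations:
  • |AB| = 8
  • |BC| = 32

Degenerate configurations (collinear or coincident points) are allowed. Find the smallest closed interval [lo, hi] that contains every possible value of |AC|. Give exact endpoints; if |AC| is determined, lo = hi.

|AC| ∈ [24, 40]  (≈ [24.0000, 40.0000])

|AB| ∈ {8}
|BC| ∈ {32}
|AC| ∈ [24, 40]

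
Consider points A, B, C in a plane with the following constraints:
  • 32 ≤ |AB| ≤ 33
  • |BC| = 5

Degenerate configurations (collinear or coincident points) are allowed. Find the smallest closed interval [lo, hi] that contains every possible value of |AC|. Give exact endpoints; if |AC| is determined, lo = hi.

|AB| ∈ [32, 33]
|BC| ∈ {5}
|AC| ∈ [27, 38]

|AC| ∈ [27, 38]  (≈ [27.0000, 38.0000])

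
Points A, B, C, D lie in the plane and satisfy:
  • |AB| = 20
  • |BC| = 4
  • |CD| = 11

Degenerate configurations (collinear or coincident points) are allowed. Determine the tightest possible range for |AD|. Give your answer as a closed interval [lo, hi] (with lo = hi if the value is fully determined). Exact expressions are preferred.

|AB| ∈ {20}
|BC| ∈ {4}
|CD| ∈ {11}
|AC| ∈ [16, 24]
|BD| ∈ [7, 15]
|AD| ∈ [5, 35]

|AD| ∈ [5, 35]  (≈ [5.0000, 35.0000])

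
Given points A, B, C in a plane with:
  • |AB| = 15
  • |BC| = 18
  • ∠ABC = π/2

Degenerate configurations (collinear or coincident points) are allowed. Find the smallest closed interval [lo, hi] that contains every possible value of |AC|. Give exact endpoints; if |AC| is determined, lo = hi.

|AB| ∈ {15}
|BC| ∈ {18}
|AC| ∈ {3·√(61)}

|AC| = 3·√(61)  (≈ 23.4307)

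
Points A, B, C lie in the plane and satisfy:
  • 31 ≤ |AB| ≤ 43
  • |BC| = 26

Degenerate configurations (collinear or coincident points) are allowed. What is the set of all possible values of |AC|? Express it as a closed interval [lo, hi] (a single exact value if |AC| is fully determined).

|AB| ∈ [31, 43]
|BC| ∈ {26}
|AC| ∈ [5, 69]

|AC| ∈ [5, 69]  (≈ [5.0000, 69.0000])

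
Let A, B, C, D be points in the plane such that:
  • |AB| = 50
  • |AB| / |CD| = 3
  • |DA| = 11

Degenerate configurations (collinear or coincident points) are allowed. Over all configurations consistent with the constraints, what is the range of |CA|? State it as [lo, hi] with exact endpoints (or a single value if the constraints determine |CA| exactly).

|CA| ∈ [17/3, 83/3]  (≈ [5.6667, 27.6667])

|AB| ∈ {50}
|AD| ∈ {11}
|CD| ∈ {50/3}
|BD| ∈ [39, 61]
|AC| ∈ [17/3, 83/3]
|BC| ∈ [67/3, 233/3]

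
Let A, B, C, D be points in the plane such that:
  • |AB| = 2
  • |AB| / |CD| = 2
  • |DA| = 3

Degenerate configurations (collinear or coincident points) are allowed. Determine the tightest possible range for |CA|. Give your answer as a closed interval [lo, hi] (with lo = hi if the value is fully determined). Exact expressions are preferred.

|CA| ∈ [2, 4]  (≈ [2.0000, 4.0000])

|AB| ∈ {2}
|AD| ∈ {3}
|CD| ∈ {1}
|BD| ∈ [1, 5]
|AC| ∈ [2, 4]
|BC| ∈ [0, 6]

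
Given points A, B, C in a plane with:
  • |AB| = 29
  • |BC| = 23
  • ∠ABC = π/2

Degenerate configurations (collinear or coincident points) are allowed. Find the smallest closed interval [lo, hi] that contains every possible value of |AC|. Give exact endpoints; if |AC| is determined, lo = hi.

|AB| ∈ {29}
|BC| ∈ {23}
|AC| ∈ {√(1370)}

|AC| = √(1370)  (≈ 37.0135)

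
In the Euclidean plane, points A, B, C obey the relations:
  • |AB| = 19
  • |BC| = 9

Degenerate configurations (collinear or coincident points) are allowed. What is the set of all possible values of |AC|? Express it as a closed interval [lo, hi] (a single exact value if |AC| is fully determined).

|AB| ∈ {19}
|BC| ∈ {9}
|AC| ∈ [10, 28]

|AC| ∈ [10, 28]  (≈ [10.0000, 28.0000])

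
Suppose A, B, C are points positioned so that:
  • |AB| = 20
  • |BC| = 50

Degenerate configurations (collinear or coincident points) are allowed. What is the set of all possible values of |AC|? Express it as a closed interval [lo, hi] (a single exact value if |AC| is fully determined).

|AC| ∈ [30, 70]  (≈ [30.0000, 70.0000])

|AB| ∈ {20}
|BC| ∈ {50}
|AC| ∈ [30, 70]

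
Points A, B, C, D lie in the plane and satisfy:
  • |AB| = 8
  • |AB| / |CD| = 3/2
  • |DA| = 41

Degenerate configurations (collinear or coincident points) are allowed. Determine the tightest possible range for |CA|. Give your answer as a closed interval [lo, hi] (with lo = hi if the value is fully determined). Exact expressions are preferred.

|CA| ∈ [107/3, 139/3]  (≈ [35.6667, 46.3333])

|AB| ∈ {8}
|AD| ∈ {41}
|CD| ∈ {16/3}
|BD| ∈ [33, 49]
|AC| ∈ [107/3, 139/3]
|BC| ∈ [83/3, 163/3]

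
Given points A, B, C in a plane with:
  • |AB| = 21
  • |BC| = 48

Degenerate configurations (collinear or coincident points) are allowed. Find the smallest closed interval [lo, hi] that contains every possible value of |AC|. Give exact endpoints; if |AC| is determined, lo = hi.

|AB| ∈ {21}
|BC| ∈ {48}
|AC| ∈ [27, 69]

|AC| ∈ [27, 69]  (≈ [27.0000, 69.0000])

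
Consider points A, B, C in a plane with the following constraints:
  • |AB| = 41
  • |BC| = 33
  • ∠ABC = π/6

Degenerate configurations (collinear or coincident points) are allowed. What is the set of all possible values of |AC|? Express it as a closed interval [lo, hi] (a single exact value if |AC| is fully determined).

|AB| ∈ {41}
|BC| ∈ {33}
|AC| ∈ {√(2770 - 1353·√(3))}

|AC| = √(2770 - 1353·√(3))  (≈ 20.6527)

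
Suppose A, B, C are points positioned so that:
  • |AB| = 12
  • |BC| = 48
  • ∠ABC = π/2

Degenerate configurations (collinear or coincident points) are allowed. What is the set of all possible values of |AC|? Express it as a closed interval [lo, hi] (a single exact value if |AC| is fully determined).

|AB| ∈ {12}
|BC| ∈ {48}
|AC| ∈ {12·√(17)}

|AC| = 12·√(17)  (≈ 49.4773)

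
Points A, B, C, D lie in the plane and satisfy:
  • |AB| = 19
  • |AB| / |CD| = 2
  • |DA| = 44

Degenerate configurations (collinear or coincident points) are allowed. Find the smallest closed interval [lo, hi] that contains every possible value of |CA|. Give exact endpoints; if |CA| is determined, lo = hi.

|AB| ∈ {19}
|AD| ∈ {44}
|CD| ∈ {19/2}
|BD| ∈ [25, 63]
|AC| ∈ [69/2, 107/2]
|BC| ∈ [31/2, 145/2]

|CA| ∈ [69/2, 107/2]  (≈ [34.5000, 53.5000])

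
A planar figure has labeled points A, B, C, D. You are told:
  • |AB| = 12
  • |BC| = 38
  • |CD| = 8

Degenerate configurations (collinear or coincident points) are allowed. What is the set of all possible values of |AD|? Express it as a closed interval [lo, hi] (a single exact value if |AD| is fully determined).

|AD| ∈ [18, 58]  (≈ [18.0000, 58.0000])

|AB| ∈ {12}
|BC| ∈ {38}
|CD| ∈ {8}
|AC| ∈ [26, 50]
|BD| ∈ [30, 46]
|AD| ∈ [18, 58]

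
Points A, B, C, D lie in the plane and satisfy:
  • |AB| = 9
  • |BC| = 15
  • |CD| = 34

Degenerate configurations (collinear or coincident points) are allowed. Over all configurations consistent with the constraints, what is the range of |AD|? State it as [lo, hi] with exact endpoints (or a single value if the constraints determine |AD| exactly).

|AD| ∈ [10, 58]  (≈ [10.0000, 58.0000])

|AB| ∈ {9}
|BC| ∈ {15}
|CD| ∈ {34}
|AC| ∈ [6, 24]
|BD| ∈ [19, 49]
|AD| ∈ [10, 58]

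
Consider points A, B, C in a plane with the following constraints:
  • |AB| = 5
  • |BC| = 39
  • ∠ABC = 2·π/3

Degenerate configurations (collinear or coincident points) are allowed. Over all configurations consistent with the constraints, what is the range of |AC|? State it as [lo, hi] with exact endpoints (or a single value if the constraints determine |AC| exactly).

|AC| = √(1741)  (≈ 41.7253)

|AB| ∈ {5}
|BC| ∈ {39}
|AC| ∈ {√(1741)}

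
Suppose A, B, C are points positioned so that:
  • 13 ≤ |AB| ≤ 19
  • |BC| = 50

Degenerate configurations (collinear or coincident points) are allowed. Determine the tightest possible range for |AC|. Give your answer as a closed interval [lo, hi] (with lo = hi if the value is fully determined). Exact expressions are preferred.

|AC| ∈ [31, 69]  (≈ [31.0000, 69.0000])

|AB| ∈ [13, 19]
|BC| ∈ {50}
|AC| ∈ [31, 69]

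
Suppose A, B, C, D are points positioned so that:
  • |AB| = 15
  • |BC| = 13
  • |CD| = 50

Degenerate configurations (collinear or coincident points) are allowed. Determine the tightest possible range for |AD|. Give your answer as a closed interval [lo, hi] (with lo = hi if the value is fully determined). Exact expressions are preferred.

|AB| ∈ {15}
|BC| ∈ {13}
|CD| ∈ {50}
|AC| ∈ [2, 28]
|BD| ∈ [37, 63]
|AD| ∈ [22, 78]

|AD| ∈ [22, 78]  (≈ [22.0000, 78.0000])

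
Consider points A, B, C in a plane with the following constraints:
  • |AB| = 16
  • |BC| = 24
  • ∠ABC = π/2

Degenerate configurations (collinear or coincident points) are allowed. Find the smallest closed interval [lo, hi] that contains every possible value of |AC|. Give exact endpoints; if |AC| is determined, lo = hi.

|AB| ∈ {16}
|BC| ∈ {24}
|AC| ∈ {8·√(13)}

|AC| = 8·√(13)  (≈ 28.8444)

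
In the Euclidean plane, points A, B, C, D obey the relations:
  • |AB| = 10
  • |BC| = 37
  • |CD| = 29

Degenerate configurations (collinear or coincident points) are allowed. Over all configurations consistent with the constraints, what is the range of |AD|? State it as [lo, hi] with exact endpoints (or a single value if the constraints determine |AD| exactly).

|AD| ∈ [0, 76]  (≈ [0.0000, 76.0000])

|AB| ∈ {10}
|BC| ∈ {37}
|CD| ∈ {29}
|AC| ∈ [27, 47]
|BD| ∈ [8, 66]
|AD| ∈ [0, 76]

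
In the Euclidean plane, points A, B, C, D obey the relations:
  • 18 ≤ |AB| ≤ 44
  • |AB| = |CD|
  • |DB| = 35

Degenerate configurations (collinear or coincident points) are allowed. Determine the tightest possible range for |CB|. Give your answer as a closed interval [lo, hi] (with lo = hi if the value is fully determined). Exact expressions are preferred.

|AB| ∈ [18, 44]
|BD| ∈ {35}
|CD| ∈ [18, 44]
|AD| ∈ [0, 79]
|BC| ∈ [0, 79]
|AC| ∈ [0, 123]

|CB| ∈ [0, 79]  (≈ [0.0000, 79.0000])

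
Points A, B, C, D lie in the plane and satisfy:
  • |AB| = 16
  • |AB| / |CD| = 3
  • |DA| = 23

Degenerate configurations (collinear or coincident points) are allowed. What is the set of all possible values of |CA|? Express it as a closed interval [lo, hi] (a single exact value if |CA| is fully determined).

|AB| ∈ {16}
|AD| ∈ {23}
|CD| ∈ {16/3}
|BD| ∈ [7, 39]
|AC| ∈ [53/3, 85/3]
|BC| ∈ [5/3, 133/3]

|CA| ∈ [53/3, 85/3]  (≈ [17.6667, 28.3333])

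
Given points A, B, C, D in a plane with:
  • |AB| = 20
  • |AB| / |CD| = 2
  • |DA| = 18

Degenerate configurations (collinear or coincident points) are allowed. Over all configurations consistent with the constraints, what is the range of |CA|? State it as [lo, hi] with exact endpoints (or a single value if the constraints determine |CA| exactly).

|CA| ∈ [8, 28]  (≈ [8.0000, 28.0000])

|AB| ∈ {20}
|AD| ∈ {18}
|CD| ∈ {10}
|BD| ∈ [2, 38]
|AC| ∈ [8, 28]
|BC| ∈ [0, 48]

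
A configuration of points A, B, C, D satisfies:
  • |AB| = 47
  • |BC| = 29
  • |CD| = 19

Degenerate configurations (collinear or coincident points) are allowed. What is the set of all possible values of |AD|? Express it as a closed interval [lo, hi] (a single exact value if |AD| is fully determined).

|AD| ∈ [0, 95]  (≈ [0.0000, 95.0000])

|AB| ∈ {47}
|BC| ∈ {29}
|CD| ∈ {19}
|AC| ∈ [18, 76]
|BD| ∈ [10, 48]
|AD| ∈ [0, 95]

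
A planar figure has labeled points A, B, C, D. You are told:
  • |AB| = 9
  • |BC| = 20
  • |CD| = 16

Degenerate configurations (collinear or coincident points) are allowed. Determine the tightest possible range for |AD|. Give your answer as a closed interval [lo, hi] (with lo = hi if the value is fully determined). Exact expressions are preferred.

|AD| ∈ [0, 45]  (≈ [0.0000, 45.0000])

|AB| ∈ {9}
|BC| ∈ {20}
|CD| ∈ {16}
|AC| ∈ [11, 29]
|BD| ∈ [4, 36]
|AD| ∈ [0, 45]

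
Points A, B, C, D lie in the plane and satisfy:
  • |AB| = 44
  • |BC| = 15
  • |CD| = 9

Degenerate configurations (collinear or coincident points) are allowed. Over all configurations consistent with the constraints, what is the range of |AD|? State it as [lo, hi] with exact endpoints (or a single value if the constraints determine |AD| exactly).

|AD| ∈ [20, 68]  (≈ [20.0000, 68.0000])

|AB| ∈ {44}
|BC| ∈ {15}
|CD| ∈ {9}
|AC| ∈ [29, 59]
|BD| ∈ [6, 24]
|AD| ∈ [20, 68]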